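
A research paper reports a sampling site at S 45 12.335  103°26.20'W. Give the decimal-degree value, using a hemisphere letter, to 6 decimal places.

45.205583° S, 103.436667° W

Latitude: 45 + 12.335/60 = 45.2055833
Longitude: 103 + 26.2/60 = 103.4366667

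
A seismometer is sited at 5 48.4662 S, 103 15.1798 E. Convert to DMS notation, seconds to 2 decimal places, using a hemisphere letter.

5°48′27.97″ S, 103°15′10.79″ E

Latitude: fractional minutes 0.46620 × 60 = 27.9720″
Lon: fractional minutes 0.17980 × 60 = 10.7880″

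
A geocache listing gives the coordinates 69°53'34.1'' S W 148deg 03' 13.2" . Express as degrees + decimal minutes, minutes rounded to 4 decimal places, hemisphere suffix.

Lat: seconds/60 = 0.56833; minutes = 53 + 0.56833 = 53.568333
λ: 3 + 13.2/60 = 3.220000′

69° 53.5683′ S, 148° 3.2200′ W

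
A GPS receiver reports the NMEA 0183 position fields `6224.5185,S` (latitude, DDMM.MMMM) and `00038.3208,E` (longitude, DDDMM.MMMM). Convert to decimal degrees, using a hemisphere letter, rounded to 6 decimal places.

62.408642° S, 0.638680° E

φ: degrees = first 2 digits = 62, minutes = 24.5185; 62 + 24.5185/60 = 62.4086417
Longitude: split at 3 digits → 000° and 38.3208′; 0 + 38.3208/60 = 0.6386800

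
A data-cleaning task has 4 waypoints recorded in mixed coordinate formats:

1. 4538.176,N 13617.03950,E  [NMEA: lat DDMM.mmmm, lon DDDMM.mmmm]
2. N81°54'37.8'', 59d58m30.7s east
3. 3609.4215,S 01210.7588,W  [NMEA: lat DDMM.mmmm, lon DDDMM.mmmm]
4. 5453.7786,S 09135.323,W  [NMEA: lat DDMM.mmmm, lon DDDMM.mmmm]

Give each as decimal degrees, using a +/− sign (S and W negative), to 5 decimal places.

1. 45.63627, 136.28399
2. 81.91050, 59.97519
3. -36.15703, -12.17931
4. -54.89631, -91.58872

Point 1:
  Lat: degrees = first 2 digits = 45, minutes = 38.176; 45 + 38.176/60 = 45.636267
  N ⇒ keep positive
  Lon: split at 3 digits → 136° and 17.0395′; 136 + 17.0395/60 = 136.283992
  E → positive
Point 2:
  φ: 81° + 54/60 + 37.8/3600 = 81 + 0.900000 + 0.010500 = 81.910500
  N ⇒ keep positive
  Lon: 59 + 58/60 + 30.7/3600 = 59.975194
  E → positive
Point 3:
  Lat: split at 2 digits → 36° and 9.4215′; 36 + 9.4215/60 = 36.157025
  S ⇒ negate
  Longitude: degrees = first 3 digits = 12, minutes = 10.7588; 12 + 10.7588/60 = 12.179313
  hemisphere W, so the sign is −
Point 4:
  φ: split at 2 digits → 54° and 53.7786′; 54 + 53.7786/60 = 54.896310
  hemisphere S, so the sign is −
  λ: degrees = first 3 digits = 91, minutes = 35.323; 91 + 35.323/60 = 91.588717
  W ⇒ negate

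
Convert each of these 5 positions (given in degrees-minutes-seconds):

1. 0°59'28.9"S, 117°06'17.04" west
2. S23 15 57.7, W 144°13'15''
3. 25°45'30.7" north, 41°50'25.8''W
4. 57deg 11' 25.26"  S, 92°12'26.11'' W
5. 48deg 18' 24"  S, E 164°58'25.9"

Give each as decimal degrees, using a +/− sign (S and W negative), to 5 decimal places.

1. -0.99136, -117.10473
2. -23.26603, -144.22083
3. 25.75853, -41.84050
4. -57.19035, -92.20725
5. -48.30667, 164.97386

Point 1:
  Latitude: 59′ + 28.9″ = 59.48167′; 0 + 59.48167/60 = 0.991361
  S ⇒ negate
  Lon: 6′ + 17.04″ = 6.28400′; 117 + 6.28400/60 = 117.104733
  W → negative
Point 2:
  Lat: 23 + 15/60 + 57.7/3600 = 23.266028
  hemisphere S, so the sign is −
  Lon: 144° + 13/60 + 15/3600 = 144 + 0.216667 + 0.004167 = 144.220833
  hemisphere W, so the sign is −
Point 3:
  Latitude: 45′ + 30.7″ = 45.51167′; 25 + 45.51167/60 = 25.758528
  N ⇒ keep positive
  Longitude: 50′ + 25.8″ = 50.43000′; 41 + 50.43000/60 = 41.840500
  hemisphere W, so the sign is −
Point 4:
  Lat: 11′ + 25.26″ = 11.42100′; 57 + 11.42100/60 = 57.190350
  S → negative
  λ: 92° + 12/60 + 26.11/3600 = 92 + 0.200000 + 0.007253 = 92.207253
  W → negative
Point 5:
  φ: 48 + 18/60 + 24/3600 = 48.306667
  S → negative
  Lon: 164 + 58/60 + 25.9/3600 = 164.973861
  E ⇒ keep positive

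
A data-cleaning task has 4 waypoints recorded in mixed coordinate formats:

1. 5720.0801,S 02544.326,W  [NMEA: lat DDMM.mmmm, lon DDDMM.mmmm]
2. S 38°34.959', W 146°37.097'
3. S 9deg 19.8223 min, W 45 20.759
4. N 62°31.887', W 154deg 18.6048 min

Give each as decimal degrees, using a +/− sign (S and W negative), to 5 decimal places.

Point 1:
  Latitude: split at 2 digits → 57° and 20.0801′; 57 + 20.0801/60 = 57.334668
  hemisphere S, so the sign is −
  Longitude: degrees = first 3 digits = 25, minutes = 44.326; 25 + 44.326/60 = 25.738767
  W ⇒ negate
Point 2:
  Lat: 38 + 34.959/60 = 38.582650
  S ⇒ negate
  Longitude: 37.097′ = 0.618283°; total 146.618283
  W → negative
Point 3:
  Latitude: 9 + 19.8223/60 = 9.330372
  S ⇒ negate
  Longitude: 20.759′ = 0.345983°; total 45.345983
  W → negative
Point 4:
  Latitude: 62 + 31.887/60 = 62.531450
  N → positive
  λ: 154 + 18.6048/60 = 154.310080
  W → negative

1. -57.33467, -25.73877
2. -38.58265, -146.61828
3. -9.33037, -45.34598
4. 62.53145, -154.31008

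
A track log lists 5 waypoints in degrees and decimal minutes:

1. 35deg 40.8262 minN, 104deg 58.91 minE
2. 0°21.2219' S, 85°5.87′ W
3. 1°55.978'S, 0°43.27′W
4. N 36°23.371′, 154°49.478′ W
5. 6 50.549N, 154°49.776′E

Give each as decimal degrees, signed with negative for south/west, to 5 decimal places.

Point 1:
  Lat: 40.8262′ = 0.680437°; total 35.680437
  N → positive
  λ: 58.91′ = 0.981833°; total 104.981833
  E ⇒ keep positive
Point 2:
  Lat: 0 + 21.2219/60 = 0.353698
  hemisphere S, so the sign is −
  Lon: 85 + 5.87/60 = 85.097833
  W ⇒ negate
Point 3:
  Lat: 55.978′ = 0.932967°; total 1.932967
  hemisphere S, so the sign is −
  Longitude: 43.27′ = 0.721167°; total 0.721167
  W → negative
Point 4:
  Lat: 36 + 23.371/60 = 36.389517
  N → positive
  λ: 49.478′ = 0.824633°; total 154.824633
  hemisphere W, so the sign is −
Point 5:
  φ: 50.549′ = 0.842483°; total 6.842483
  N → positive
  λ: 154 + 49.776/60 = 154.829600
  E ⇒ keep positive

1. 35.68044, 104.98183
2. -0.35370, -85.09783
3. -1.93297, -0.72117
4. 36.38952, -154.82463
5. 6.84248, 154.82960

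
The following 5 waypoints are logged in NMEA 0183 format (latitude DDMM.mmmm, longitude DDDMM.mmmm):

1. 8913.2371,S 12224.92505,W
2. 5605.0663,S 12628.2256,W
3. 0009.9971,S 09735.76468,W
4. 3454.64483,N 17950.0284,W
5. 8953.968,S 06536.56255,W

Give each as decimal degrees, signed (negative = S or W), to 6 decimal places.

Point 1:
  Latitude: split at 2 digits → 89° and 13.2371′; 89 + 13.2371/60 = 89.2206183
  hemisphere S, so the sign is −
  λ: degrees = first 3 digits = 122, minutes = 24.92505; 122 + 24.92505/60 = 122.4154175
  hemisphere W, so the sign is −
Point 2:
  Latitude: degrees = first 2 digits = 56, minutes = 5.0663; 56 + 5.0663/60 = 56.0844383
  S ⇒ negate
  Lon: split at 3 digits → 126° and 28.2256′; 126 + 28.2256/60 = 126.4704267
  W → negative
Point 3:
  Latitude: split at 2 digits → 00° and 9.9971′; 0 + 9.9971/60 = 0.1666183
  S ⇒ negate
  λ: degrees = first 3 digits = 97, minutes = 35.76468; 97 + 35.76468/60 = 97.5960780
  hemisphere W, so the sign is −
Point 4:
  φ: split at 2 digits → 34° and 54.64483′; 34 + 54.64483/60 = 34.9107472
  N → positive
  λ: degrees = first 3 digits = 179, minutes = 50.0284; 179 + 50.0284/60 = 179.8338067
  hemisphere W, so the sign is −
Point 5:
  Lat: degrees = first 2 digits = 89, minutes = 53.968; 89 + 53.968/60 = 89.8994667
  hemisphere S, so the sign is −
  λ: degrees = first 3 digits = 65, minutes = 36.56255; 65 + 36.56255/60 = 65.6093758
  W ⇒ negate

1. -89.220618, -122.415418
2. -56.084438, -126.470427
3. -0.166618, -97.596078
4. 34.910747, -179.833807
5. -89.899467, -65.609376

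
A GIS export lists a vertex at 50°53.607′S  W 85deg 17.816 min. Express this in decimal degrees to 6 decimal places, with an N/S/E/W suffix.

50.893450° S, 85.296933° W

Lat: 53.607′ = 0.893450°; total 50.8934500
Lon: 17.816′ = 0.296933°; total 85.2969333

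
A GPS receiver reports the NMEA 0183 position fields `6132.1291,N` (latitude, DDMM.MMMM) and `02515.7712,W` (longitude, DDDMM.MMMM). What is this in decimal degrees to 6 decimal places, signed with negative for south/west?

61.535485, -25.262853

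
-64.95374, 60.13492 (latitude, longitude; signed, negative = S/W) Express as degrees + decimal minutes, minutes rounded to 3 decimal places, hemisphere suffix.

Latitude is negative → S; |value| = 64.953740
φ: 64° + 0.953740 × 60 = 64° 57.22440′
Longitude: 60° + 0.134920 × 60 = 60° 8.09520′

64° 57.224′ S, 60° 8.095′ E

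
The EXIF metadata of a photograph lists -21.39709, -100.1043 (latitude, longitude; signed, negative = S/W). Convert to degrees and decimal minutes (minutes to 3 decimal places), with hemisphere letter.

Latitude is negative → S; |value| = 21.397090
Lat: minutes = (21.397090 − 21) × 60 = 23.82540
Longitude is negative → W; |value| = 100.104300
λ: 100° + 0.104300 × 60 = 100° 6.25800′

21° 23.825′ S, 100° 6.258′ W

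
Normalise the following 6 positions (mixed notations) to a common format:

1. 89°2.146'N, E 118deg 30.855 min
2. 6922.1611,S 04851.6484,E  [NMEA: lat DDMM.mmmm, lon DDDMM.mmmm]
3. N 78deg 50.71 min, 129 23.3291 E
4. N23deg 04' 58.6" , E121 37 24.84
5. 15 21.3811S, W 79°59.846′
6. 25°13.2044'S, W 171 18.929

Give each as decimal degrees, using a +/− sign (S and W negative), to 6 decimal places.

Point 1:
  Lat: 89 + 2.146/60 = 89.0357667
  N ⇒ keep positive
  Longitude: 30.855′ = 0.514250°; total 118.5142500
  E → positive
Point 2:
  Latitude: split at 2 digits → 69° and 22.1611′; 69 + 22.1611/60 = 69.3693517
  S → negative
  Lon: split at 3 digits → 048° and 51.6484′; 48 + 51.6484/60 = 48.8608067
  E ⇒ keep positive
Point 3:
  Latitude: 78 + 50.71/60 = 78.8451667
  N ⇒ keep positive
  Longitude: 23.3291′ = 0.388818°; total 129.3888183
  E → positive
Point 4:
  Latitude: 4′ + 58.6″ = 4.97667′; 23 + 4.97667/60 = 23.0829444
  N ⇒ keep positive
  λ: 121° + 37/60 + 24.84/3600 = 121 + 0.616667 + 0.006900 = 121.6235667
  E → positive
Point 5:
  φ: 21.3811′ = 0.356352°; total 15.3563517
  hemisphere S, so the sign is −
  λ: 79 + 59.846/60 = 79.9974333
  hemisphere W, so the sign is −
Point 6:
  Latitude: 25 + 13.2044/60 = 25.2200733
  S ⇒ negate
  λ: 171 + 18.929/60 = 171.3154833
  W ⇒ negate

1. 89.035767, 118.514250
2. -69.369352, 48.860807
3. 78.845167, 129.388818
4. 23.082944, 121.623567
5. -15.356352, -79.997433
6. -25.220073, -171.315483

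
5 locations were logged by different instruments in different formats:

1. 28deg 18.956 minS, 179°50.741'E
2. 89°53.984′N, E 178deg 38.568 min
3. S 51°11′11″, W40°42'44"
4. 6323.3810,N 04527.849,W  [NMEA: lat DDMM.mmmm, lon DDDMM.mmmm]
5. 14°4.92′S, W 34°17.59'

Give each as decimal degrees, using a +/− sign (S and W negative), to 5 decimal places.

1. -28.31593, 179.84568
2. 89.89973, 178.64280
3. -51.18639, -40.71222
4. 63.38968, -45.46415
5. -14.08200, -34.29317

Point 1:
  φ: 28 + 18.956/60 = 28.315933
  S → negative
  λ: 50.741′ = 0.845683°; total 179.845683
  E ⇒ keep positive
Point 2:
  Lat: 89 + 53.984/60 = 89.899733
  N → positive
  Lon: 178 + 38.568/60 = 178.642800
  E → positive
Point 3:
  φ: 11′ + 11″ = 11.18333′; 51 + 11.18333/60 = 51.186389
  S ⇒ negate
  Lon: 40° + 42/60 + 44/3600 = 40 + 0.700000 + 0.012222 = 40.712222
  hemisphere W, so the sign is −
Point 4:
  φ: split at 2 digits → 63° and 23.381′; 63 + 23.381/60 = 63.389683
  N → positive
  Longitude: degrees = first 3 digits = 45, minutes = 27.849; 45 + 27.849/60 = 45.464150
  W → negative
Point 5:
  Lat: 4.92′ = 0.082000°; total 14.082000
  S → negative
  λ: 34 + 17.59/60 = 34.293167
  hemisphere W, so the sign is −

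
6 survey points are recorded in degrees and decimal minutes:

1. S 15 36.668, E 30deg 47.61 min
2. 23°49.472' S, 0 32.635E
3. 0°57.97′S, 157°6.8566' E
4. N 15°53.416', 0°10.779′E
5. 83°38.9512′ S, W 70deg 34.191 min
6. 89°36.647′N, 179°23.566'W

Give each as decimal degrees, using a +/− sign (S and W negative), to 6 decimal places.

Point 1:
  Latitude: 15 + 36.668/60 = 15.6111333
  hemisphere S, so the sign is −
  λ: 47.61′ = 0.793500°; total 30.7935000
  E ⇒ keep positive
Point 2:
  Lat: 23 + 49.472/60 = 23.8245333
  hemisphere S, so the sign is −
  λ: 0 + 32.635/60 = 0.5439167
  E → positive
Point 3:
  Latitude: 0 + 57.97/60 = 0.9661667
  S ⇒ negate
  λ: 157 + 6.8566/60 = 157.1142767
  E → positive
Point 4:
  φ: 53.416′ = 0.890267°; total 15.8902667
  N ⇒ keep positive
  Longitude: 10.779′ = 0.179650°; total 0.1796500
  E → positive
Point 5:
  Lat: 83 + 38.9512/60 = 83.6491867
  S → negative
  Longitude: 34.191′ = 0.569850°; total 70.5698500
  W ⇒ negate
Point 6:
  Lat: 36.647′ = 0.610783°; total 89.6107833
  N → positive
  Longitude: 179 + 23.566/60 = 179.3927667
  hemisphere W, so the sign is −

1. -15.611133, 30.793500
2. -23.824533, 0.543917
3. -0.966167, 157.114277
4. 15.890267, 0.179650
5. -83.649187, -70.569850
6. 89.610783, -179.392767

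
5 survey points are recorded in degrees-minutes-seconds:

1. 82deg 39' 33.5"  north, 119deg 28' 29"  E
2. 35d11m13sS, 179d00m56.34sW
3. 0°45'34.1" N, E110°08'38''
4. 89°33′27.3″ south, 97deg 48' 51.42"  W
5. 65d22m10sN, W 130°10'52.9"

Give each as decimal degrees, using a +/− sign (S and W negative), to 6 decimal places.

Point 1:
  Latitude: 39′ + 33.5″ = 39.55833′; 82 + 39.55833/60 = 82.6593056
  N → positive
  Lon: 119 + 28/60 + 29/3600 = 119.4747222
  E → positive
Point 2:
  φ: 35° + 11/60 + 13/3600 = 35 + 0.183333 + 0.003611 = 35.1869444
  S ⇒ negate
  Longitude: 179 + 0/60 + 56.34/3600 = 179.0156500
  W ⇒ negate
Point 3:
  Latitude: 45′ + 34.1″ = 45.56833′; 0 + 45.56833/60 = 0.7594722
  N → positive
  Longitude: 110 + 8/60 + 38/3600 = 110.1438889
  E ⇒ keep positive
Point 4:
  Lat: 89° + 33/60 + 27.3/3600 = 89 + 0.550000 + 0.007583 = 89.5575833
  hemisphere S, so the sign is −
  Longitude: 97° + 48/60 + 51.42/3600 = 97 + 0.800000 + 0.014283 = 97.8142833
  W ⇒ negate
Point 5:
  Lat: 22′ + 10″ = 22.16667′; 65 + 22.16667/60 = 65.3694444
  N → positive
  Longitude: 130 + 10/60 + 52.9/3600 = 130.1813611
  W ⇒ negate

1. 82.659306, 119.474722
2. -35.186944, -179.015650
3. 0.759472, 110.143889
4. -89.557583, -97.814283
5. 65.369444, -130.181361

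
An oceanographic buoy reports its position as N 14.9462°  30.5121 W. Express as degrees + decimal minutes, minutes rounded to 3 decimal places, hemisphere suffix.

Latitude: minutes = (14.946200 − 14) × 60 = 56.77200
Lon: fractional part 0.512100 → 30.72600 minutes

14° 56.772′ N, 30° 30.726′ W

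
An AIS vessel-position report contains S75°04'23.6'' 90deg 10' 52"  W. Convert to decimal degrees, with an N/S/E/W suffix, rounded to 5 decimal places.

Lat: 75 + 4/60 + 23.6/3600 = 75.073222
λ: 10′ + 52″ = 10.86667′; 90 + 10.86667/60 = 90.181111

75.07322° S, 90.18111° W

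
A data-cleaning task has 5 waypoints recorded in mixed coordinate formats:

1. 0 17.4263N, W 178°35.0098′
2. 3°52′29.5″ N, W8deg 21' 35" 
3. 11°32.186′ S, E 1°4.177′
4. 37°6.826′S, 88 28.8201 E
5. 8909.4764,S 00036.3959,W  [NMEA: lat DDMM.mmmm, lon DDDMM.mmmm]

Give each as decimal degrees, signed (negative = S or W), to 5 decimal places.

Point 1:
  Lat: 0 + 17.4263/60 = 0.290438
  N → positive
  λ: 35.0098′ = 0.583497°; total 178.583497
  W → negative
Point 2:
  φ: 52′ + 29.5″ = 52.49167′; 3 + 52.49167/60 = 3.874861
  N ⇒ keep positive
  Longitude: 21′ + 35″ = 21.58333′; 8 + 21.58333/60 = 8.359722
  hemisphere W, so the sign is −
Point 3:
  φ: 11 + 32.186/60 = 11.536433
  S → negative
  λ: 4.177′ = 0.069617°; total 1.069617
  E → positive
Point 4:
  Lat: 37 + 6.826/60 = 37.113767
  hemisphere S, so the sign is −
  Longitude: 28.8201′ = 0.480335°; total 88.480335
  E ⇒ keep positive
Point 5:
  Lat: degrees = first 2 digits = 89, minutes = 9.4764; 89 + 9.4764/60 = 89.157940
  S ⇒ negate
  Longitude: split at 3 digits → 000° and 36.3959′; 0 + 36.3959/60 = 0.606598
  W → negative

1. 0.29044, -178.58350
2. 3.87486, -8.35972
3. -11.53643, 1.06962
4. -37.11377, 88.48034
5. -89.15794, -0.60660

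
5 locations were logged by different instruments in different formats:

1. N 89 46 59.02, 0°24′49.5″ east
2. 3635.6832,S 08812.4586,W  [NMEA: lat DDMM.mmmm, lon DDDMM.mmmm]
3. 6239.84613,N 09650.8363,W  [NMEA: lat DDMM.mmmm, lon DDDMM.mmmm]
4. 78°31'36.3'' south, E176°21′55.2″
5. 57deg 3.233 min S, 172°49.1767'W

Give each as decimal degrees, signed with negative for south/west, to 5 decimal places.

Point 1:
  Lat: 89 + 46/60 + 59.02/3600 = 89.783061
  N → positive
  Longitude: 24′ + 49.5″ = 24.82500′; 0 + 24.82500/60 = 0.413750
  E ⇒ keep positive
Point 2:
  Latitude: split at 2 digits → 36° and 35.6832′; 36 + 35.6832/60 = 36.594720
  hemisphere S, so the sign is −
  λ: degrees = first 3 digits = 88, minutes = 12.4586; 88 + 12.4586/60 = 88.207643
  W → negative
Point 3:
  Latitude: degrees = first 2 digits = 62, minutes = 39.84613; 62 + 39.84613/60 = 62.664102
  N → positive
  Longitude: split at 3 digits → 096° and 50.8363′; 96 + 50.8363/60 = 96.847272
  W → negative
Point 4:
  Latitude: 78 + 31/60 + 36.3/3600 = 78.526750
  hemisphere S, so the sign is −
  Longitude: 21′ + 55.2″ = 21.92000′; 176 + 21.92000/60 = 176.365333
  E ⇒ keep positive
Point 5:
  Lat: 3.233′ = 0.053883°; total 57.053883
  S ⇒ negate
  Longitude: 49.1767′ = 0.819612°; total 172.819612
  W ⇒ negate

1. 89.78306, 0.41375
2. -36.59472, -88.20764
3. 62.66410, -96.84727
4. -78.52675, 176.36533
5. -57.05388, -172.81961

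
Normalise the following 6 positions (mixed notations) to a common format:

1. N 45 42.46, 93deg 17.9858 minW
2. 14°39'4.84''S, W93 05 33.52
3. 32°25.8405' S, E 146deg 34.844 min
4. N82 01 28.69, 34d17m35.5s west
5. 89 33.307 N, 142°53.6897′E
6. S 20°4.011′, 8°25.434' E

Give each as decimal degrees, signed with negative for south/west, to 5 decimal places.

Point 1:
  φ: 45 + 42.46/60 = 45.707667
  N ⇒ keep positive
  Lon: 93 + 17.9858/60 = 93.299763
  W ⇒ negate
Point 2:
  Latitude: 39′ + 4.84″ = 39.08067′; 14 + 39.08067/60 = 14.651344
  hemisphere S, so the sign is −
  Longitude: 93 + 5/60 + 33.52/3600 = 93.092644
  hemisphere W, so the sign is −
Point 3:
  Latitude: 32 + 25.8405/60 = 32.430675
  hemisphere S, so the sign is −
  Lon: 146 + 34.844/60 = 146.580733
  E → positive
Point 4:
  Lat: 1′ + 28.69″ = 1.47817′; 82 + 1.47817/60 = 82.024636
  N ⇒ keep positive
  λ: 34° + 17/60 + 35.5/3600 = 34 + 0.283333 + 0.009861 = 34.293194
  hemisphere W, so the sign is −
Point 5:
  Lat: 89 + 33.307/60 = 89.555117
  N ⇒ keep positive
  Longitude: 53.6897′ = 0.894828°; total 142.894828
  E → positive
Point 6:
  Latitude: 20 + 4.011/60 = 20.066850
  S ⇒ negate
  Lon: 25.434′ = 0.423900°; total 8.423900
  E ⇒ keep positive

1. 45.70767, -93.29976
2. -14.65134, -93.09264
3. -32.43068, 146.58073
4. 82.02464, -34.29319
5. 89.55512, 142.89483
6. -20.06685, 8.42390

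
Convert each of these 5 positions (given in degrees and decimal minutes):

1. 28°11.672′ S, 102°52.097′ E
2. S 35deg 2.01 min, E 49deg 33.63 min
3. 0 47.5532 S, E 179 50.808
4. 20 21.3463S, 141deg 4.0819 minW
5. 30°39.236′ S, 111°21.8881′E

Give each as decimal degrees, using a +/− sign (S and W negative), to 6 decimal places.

Point 1:
  Latitude: 28 + 11.672/60 = 28.1945333
  hemisphere S, so the sign is −
  Longitude: 102 + 52.097/60 = 102.8682833
  E → positive
Point 2:
  Latitude: 35 + 2.01/60 = 35.0335000
  S → negative
  λ: 49 + 33.63/60 = 49.5605000
  E → positive
Point 3:
  φ: 0 + 47.5532/60 = 0.7925533
  S ⇒ negate
  Longitude: 179 + 50.808/60 = 179.8468000
  E → positive
Point 4:
  φ: 21.3463′ = 0.355772°; total 20.3557717
  S → negative
  Longitude: 4.0819′ = 0.068032°; total 141.0680317
  W → negative
Point 5:
  φ: 39.236′ = 0.653933°; total 30.6539333
  hemisphere S, so the sign is −
  λ: 21.8881′ = 0.364802°; total 111.3648017
  E → positive

1. -28.194533, 102.868283
2. -35.033500, 49.560500
3. -0.792553, 179.846800
4. -20.355772, -141.068032
5. -30.653933, 111.364802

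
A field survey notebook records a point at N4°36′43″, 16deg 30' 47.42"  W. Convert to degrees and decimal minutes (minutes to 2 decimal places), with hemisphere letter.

4° 36.72′ N, 16° 30.79′ W

φ: 36 + 43/60 = 36.7167′
λ: 30 + 47.42/60 = 30.7903′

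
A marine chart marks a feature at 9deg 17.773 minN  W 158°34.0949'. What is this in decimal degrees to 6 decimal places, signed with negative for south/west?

9.296217, -158.568248

Latitude: 17.773′ = 0.296217°; total 9.2962167
N ⇒ keep positive
Longitude: 158 + 34.0949/60 = 158.5682483
W → negative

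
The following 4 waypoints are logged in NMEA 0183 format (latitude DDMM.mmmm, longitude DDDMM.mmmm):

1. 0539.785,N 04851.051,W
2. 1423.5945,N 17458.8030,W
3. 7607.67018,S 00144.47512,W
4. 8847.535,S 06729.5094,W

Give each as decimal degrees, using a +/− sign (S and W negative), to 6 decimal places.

Point 1:
  Latitude: degrees = first 2 digits = 5, minutes = 39.785; 5 + 39.785/60 = 5.6630833
  N ⇒ keep positive
  Longitude: degrees = first 3 digits = 48, minutes = 51.051; 48 + 51.051/60 = 48.8508500
  W → negative
Point 2:
  Latitude: degrees = first 2 digits = 14, minutes = 23.5945; 14 + 23.5945/60 = 14.3932417
  N → positive
  Lon: split at 3 digits → 174° and 58.803′; 174 + 58.803/60 = 174.9800500
  hemisphere W, so the sign is −
Point 3:
  φ: split at 2 digits → 76° and 7.67018′; 76 + 7.67018/60 = 76.1278363
  S ⇒ negate
  λ: degrees = first 3 digits = 1, minutes = 44.47512; 1 + 44.47512/60 = 1.7412520
  W → negative
Point 4:
  Lat: degrees = first 2 digits = 88, minutes = 47.535; 88 + 47.535/60 = 88.7922500
  S ⇒ negate
  λ: degrees = first 3 digits = 67, minutes = 29.5094; 67 + 29.5094/60 = 67.4918233
  hemisphere W, so the sign is −

1. 5.663083, -48.850850
2. 14.393242, -174.980050
3. -76.127836, -1.741252
4. -88.792250, -67.491823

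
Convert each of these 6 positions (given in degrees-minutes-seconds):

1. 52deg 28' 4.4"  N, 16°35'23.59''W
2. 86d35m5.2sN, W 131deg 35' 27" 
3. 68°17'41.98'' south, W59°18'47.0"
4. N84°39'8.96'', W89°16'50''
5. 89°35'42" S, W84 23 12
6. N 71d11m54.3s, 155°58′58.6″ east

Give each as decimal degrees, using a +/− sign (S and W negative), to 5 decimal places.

1. 52.46789, -16.58989
2. 86.58478, -131.59083
3. -68.29499, -59.31306
4. 84.65249, -89.28056
5. -89.59500, -84.38667
6. 71.19842, 155.98294

Point 1:
  Lat: 52° + 28/60 + 4.4/3600 = 52 + 0.466667 + 0.001222 = 52.467889
  N → positive
  λ: 16 + 35/60 + 23.59/3600 = 16.589886
  hemisphere W, so the sign is −
Point 2:
  Latitude: 86 + 35/60 + 5.2/3600 = 86.584778
  N ⇒ keep positive
  Longitude: 131° + 35/60 + 27/3600 = 131 + 0.583333 + 0.007500 = 131.590833
  hemisphere W, so the sign is −
Point 3:
  Lat: 17′ + 41.98″ = 17.69967′; 68 + 17.69967/60 = 68.294994
  hemisphere S, so the sign is −
  Lon: 59° + 18/60 + 47/3600 = 59 + 0.300000 + 0.013056 = 59.313056
  hemisphere W, so the sign is −
Point 4:
  φ: 84° + 39/60 + 8.96/3600 = 84 + 0.650000 + 0.002489 = 84.652489
  N ⇒ keep positive
  Lon: 89 + 16/60 + 50/3600 = 89.280556
  hemisphere W, so the sign is −
Point 5:
  φ: 89 + 35/60 + 42/3600 = 89.595000
  S ⇒ negate
  λ: 84° + 23/60 + 12/3600 = 84 + 0.383333 + 0.003333 = 84.386667
  W → negative
Point 6:
  Latitude: 11′ + 54.3″ = 11.90500′; 71 + 11.90500/60 = 71.198417
  N → positive
  λ: 155 + 58/60 + 58.6/3600 = 155.982944
  E → positive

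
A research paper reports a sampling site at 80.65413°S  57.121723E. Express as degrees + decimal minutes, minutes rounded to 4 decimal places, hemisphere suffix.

80° 39.2478′ S, 57° 7.3034′ E

φ: fractional part 0.654130 → 39.247800 minutes
λ: minutes = (57.121723 − 57) × 60 = 7.303380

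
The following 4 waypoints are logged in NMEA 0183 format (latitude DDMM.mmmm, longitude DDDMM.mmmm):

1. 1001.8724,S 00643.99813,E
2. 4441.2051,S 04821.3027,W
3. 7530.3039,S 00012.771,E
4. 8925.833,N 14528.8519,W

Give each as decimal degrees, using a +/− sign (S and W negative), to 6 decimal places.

Point 1:
  Latitude: split at 2 digits → 10° and 1.8724′; 10 + 1.8724/60 = 10.0312067
  S → negative
  λ: split at 3 digits → 006° and 43.99813′; 6 + 43.99813/60 = 6.7333022
  E → positive
Point 2:
  Latitude: split at 2 digits → 44° and 41.2051′; 44 + 41.2051/60 = 44.6867517
  S ⇒ negate
  Lon: split at 3 digits → 048° and 21.3027′; 48 + 21.3027/60 = 48.3550450
  W → negative
Point 3:
  Latitude: split at 2 digits → 75° and 30.3039′; 75 + 30.3039/60 = 75.5050650
  hemisphere S, so the sign is −
  λ: degrees = first 3 digits = 0, minutes = 12.771; 0 + 12.771/60 = 0.2128500
  E → positive
Point 4:
  Lat: split at 2 digits → 89° and 25.833′; 89 + 25.833/60 = 89.4305500
  N ⇒ keep positive
  Longitude: degrees = first 3 digits = 145, minutes = 28.8519; 145 + 28.8519/60 = 145.4808650
  W → negative

1. -10.031207, 6.733302
2. -44.686752, -48.355045
3. -75.505065, 0.212850
4. 89.430550, -145.480865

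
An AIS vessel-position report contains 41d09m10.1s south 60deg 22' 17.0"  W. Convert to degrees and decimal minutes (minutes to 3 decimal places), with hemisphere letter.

Latitude: seconds/60 = 0.16833; minutes = 9 + 0.16833 = 9.16833
λ: 22 + 17/60 = 22.28333′

41° 9.168′ S, 60° 22.283′ W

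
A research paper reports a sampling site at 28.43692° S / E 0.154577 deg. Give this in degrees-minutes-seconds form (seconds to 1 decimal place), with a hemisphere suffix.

28°26′12.9″ S, 0°09′16.5″ E

φ: whole degrees 28; 26.21520′ → 26′ and 12.912″
Lon: 0.154577° → 9.27462′; 0.27462 × 60 = 16.477″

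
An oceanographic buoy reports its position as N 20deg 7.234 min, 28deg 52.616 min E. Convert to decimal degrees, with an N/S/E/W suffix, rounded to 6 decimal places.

φ: 20 + 7.234/60 = 20.1205667
Longitude: 52.616′ = 0.876933°; total 28.8769333

20.120567° N, 28.876933° E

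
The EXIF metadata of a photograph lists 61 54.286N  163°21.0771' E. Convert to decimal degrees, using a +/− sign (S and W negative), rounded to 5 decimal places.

61.90477, 163.35129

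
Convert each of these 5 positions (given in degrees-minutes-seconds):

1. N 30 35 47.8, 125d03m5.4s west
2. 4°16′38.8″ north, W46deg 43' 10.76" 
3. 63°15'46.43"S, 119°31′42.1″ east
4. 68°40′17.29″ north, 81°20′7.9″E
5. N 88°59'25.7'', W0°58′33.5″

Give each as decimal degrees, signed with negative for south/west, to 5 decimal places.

Point 1:
  Lat: 30 + 35/60 + 47.8/3600 = 30.596611
  N ⇒ keep positive
  Longitude: 125 + 3/60 + 5.4/3600 = 125.051500
  hemisphere W, so the sign is −
Point 2:
  Lat: 16′ + 38.8″ = 16.64667′; 4 + 16.64667/60 = 4.277444
  N → positive
  Lon: 43′ + 10.76″ = 43.17933′; 46 + 43.17933/60 = 46.719656
  W → negative
Point 3:
  Lat: 63 + 15/60 + 46.43/3600 = 63.262897
  hemisphere S, so the sign is −
  Longitude: 119° + 31/60 + 42.1/3600 = 119 + 0.516667 + 0.011694 = 119.528361
  E → positive
Point 4:
  Latitude: 40′ + 17.29″ = 40.28817′; 68 + 40.28817/60 = 68.671469
  N ⇒ keep positive
  Lon: 81° + 20/60 + 7.9/3600 = 81 + 0.333333 + 0.002194 = 81.335528
  E ⇒ keep positive
Point 5:
  Lat: 88° + 59/60 + 25.7/3600 = 88 + 0.983333 + 0.007139 = 88.990472
  N → positive
  λ: 0° + 58/60 + 33.5/3600 = 0 + 0.966667 + 0.009306 = 0.975972
  W ⇒ negate

1. 30.59661, -125.05150
2. 4.27744, -46.71966
3. -63.26290, 119.52836
4. 68.67147, 81.33553
5. 88.99047, -0.97597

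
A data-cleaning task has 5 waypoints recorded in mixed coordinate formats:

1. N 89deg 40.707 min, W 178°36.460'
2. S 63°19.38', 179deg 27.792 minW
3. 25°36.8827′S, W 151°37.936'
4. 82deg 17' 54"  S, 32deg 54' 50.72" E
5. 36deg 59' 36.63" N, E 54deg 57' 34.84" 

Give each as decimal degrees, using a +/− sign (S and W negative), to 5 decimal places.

Point 1:
  Lat: 40.707′ = 0.678450°; total 89.678450
  N ⇒ keep positive
  Lon: 178 + 36.46/60 = 178.607667
  W → negative
Point 2:
  Latitude: 19.38′ = 0.323000°; total 63.323000
  S → negative
  λ: 27.792′ = 0.463200°; total 179.463200
  W → negative
Point 3:
  Lat: 36.8827′ = 0.614712°; total 25.614712
  hemisphere S, so the sign is −
  λ: 37.936′ = 0.632267°; total 151.632267
  W → negative
Point 4:
  Lat: 82° + 17/60 + 54/3600 = 82 + 0.283333 + 0.015000 = 82.298333
  hemisphere S, so the sign is −
  Lon: 54′ + 50.72″ = 54.84533′; 32 + 54.84533/60 = 32.914089
  E → positive
Point 5:
  Lat: 36° + 59/60 + 36.63/3600 = 36 + 0.983333 + 0.010175 = 36.993508
  N ⇒ keep positive
  Longitude: 54 + 57/60 + 34.84/3600 = 54.959678
  E → positive

1. 89.67845, -178.60767
2. -63.32300, -179.46320
3. -25.61471, -151.63227
4. -82.29833, 32.91409
5. 36.99351, 54.95968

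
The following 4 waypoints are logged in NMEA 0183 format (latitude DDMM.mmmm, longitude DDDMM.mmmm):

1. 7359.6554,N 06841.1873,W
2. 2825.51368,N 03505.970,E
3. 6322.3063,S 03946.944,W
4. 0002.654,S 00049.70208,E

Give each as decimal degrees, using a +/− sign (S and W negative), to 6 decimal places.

1. 73.994257, -68.686455
2. 28.425228, 35.099500
3. -63.371772, -39.782400
4. -0.044233, 0.828368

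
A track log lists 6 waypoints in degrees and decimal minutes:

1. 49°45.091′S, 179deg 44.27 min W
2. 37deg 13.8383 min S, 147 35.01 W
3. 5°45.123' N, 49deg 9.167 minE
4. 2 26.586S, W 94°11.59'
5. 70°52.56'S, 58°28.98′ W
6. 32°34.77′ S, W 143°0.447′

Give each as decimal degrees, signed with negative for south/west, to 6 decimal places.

1. -49.751517, -179.737833
2. -37.230638, -147.583500
3. 5.752050, 49.152783
4. -2.443100, -94.193167
5. -70.876000, -58.483000
6. -32.579500, -143.007450

Point 1:
  Latitude: 49 + 45.091/60 = 49.7515167
  S ⇒ negate
  Longitude: 179 + 44.27/60 = 179.7378333
  W ⇒ negate
Point 2:
  Latitude: 37 + 13.8383/60 = 37.2306383
  S ⇒ negate
  Longitude: 147 + 35.01/60 = 147.5835000
  hemisphere W, so the sign is −
Point 3:
  φ: 5 + 45.123/60 = 5.7520500
  N → positive
  λ: 49 + 9.167/60 = 49.1527833
  E → positive
Point 4:
  Lat: 26.586′ = 0.443100°; total 2.4431000
  hemisphere S, so the sign is −
  Longitude: 94 + 11.59/60 = 94.1931667
  W → negative
Point 5:
  Lat: 70 + 52.56/60 = 70.8760000
  S ⇒ negate
  Lon: 58 + 28.98/60 = 58.4830000
  W → negative
Point 6:
  φ: 34.77′ = 0.579500°; total 32.5795000
  S → negative
  λ: 0.447′ = 0.007450°; total 143.0074500
  hemisphere W, so the sign is −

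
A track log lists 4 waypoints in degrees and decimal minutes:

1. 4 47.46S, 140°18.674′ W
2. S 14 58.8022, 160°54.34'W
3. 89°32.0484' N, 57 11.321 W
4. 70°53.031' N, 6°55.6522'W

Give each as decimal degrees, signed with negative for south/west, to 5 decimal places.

Point 1:
  φ: 47.46′ = 0.791000°; total 4.791000
  S ⇒ negate
  Lon: 18.674′ = 0.311233°; total 140.311233
  W → negative
Point 2:
  Lat: 58.8022′ = 0.980037°; total 14.980037
  hemisphere S, so the sign is −
  λ: 54.34′ = 0.905667°; total 160.905667
  W ⇒ negate
Point 3:
  φ: 32.0484′ = 0.534140°; total 89.534140
  N → positive
  λ: 11.321′ = 0.188683°; total 57.188683
  W ⇒ negate
Point 4:
  Lat: 70 + 53.031/60 = 70.883850
  N → positive
  Lon: 6 + 55.6522/60 = 6.927537
  W ⇒ negate

1. -4.79100, -140.31123
2. -14.98004, -160.90567
3. 89.53414, -57.18868
4. 70.88385, -6.92754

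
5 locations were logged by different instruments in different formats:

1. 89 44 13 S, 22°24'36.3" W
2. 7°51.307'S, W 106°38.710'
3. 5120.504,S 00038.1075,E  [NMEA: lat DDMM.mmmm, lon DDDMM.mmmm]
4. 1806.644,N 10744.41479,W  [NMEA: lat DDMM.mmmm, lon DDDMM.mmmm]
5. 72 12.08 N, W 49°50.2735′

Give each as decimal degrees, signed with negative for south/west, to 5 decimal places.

Point 1:
  Latitude: 89 + 44/60 + 13/3600 = 89.736944
  hemisphere S, so the sign is −
  λ: 24′ + 36.3″ = 24.60500′; 22 + 24.60500/60 = 22.410083
  W → negative
Point 2:
  Latitude: 7 + 51.307/60 = 7.855117
  hemisphere S, so the sign is −
  λ: 106 + 38.71/60 = 106.645167
  hemisphere W, so the sign is −
Point 3:
  φ: degrees = first 2 digits = 51, minutes = 20.504; 51 + 20.504/60 = 51.341733
  S → negative
  λ: degrees = first 3 digits = 0, minutes = 38.1075; 0 + 38.1075/60 = 0.635125
  E ⇒ keep positive
Point 4:
  Latitude: degrees = first 2 digits = 18, minutes = 6.644; 18 + 6.644/60 = 18.110733
  N ⇒ keep positive
  Lon: split at 3 digits → 107° and 44.41479′; 107 + 44.41479/60 = 107.740247
  hemisphere W, so the sign is −
Point 5:
  Latitude: 12.08′ = 0.201333°; total 72.201333
  N → positive
  Lon: 49 + 50.2735/60 = 49.837892
  W → negative

1. -89.73694, -22.41008
2. -7.85512, -106.64517
3. -51.34173, 0.63513
4. 18.11073, -107.74025
5. 72.20133, -49.83789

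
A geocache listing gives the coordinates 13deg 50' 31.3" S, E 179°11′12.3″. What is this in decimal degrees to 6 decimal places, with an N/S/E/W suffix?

13.842028° S, 179.186750° E

φ: 50′ + 31.3″ = 50.52167′; 13 + 50.52167/60 = 13.8420278
Longitude: 179° + 11/60 + 12.3/3600 = 179 + 0.183333 + 0.003417 = 179.1867500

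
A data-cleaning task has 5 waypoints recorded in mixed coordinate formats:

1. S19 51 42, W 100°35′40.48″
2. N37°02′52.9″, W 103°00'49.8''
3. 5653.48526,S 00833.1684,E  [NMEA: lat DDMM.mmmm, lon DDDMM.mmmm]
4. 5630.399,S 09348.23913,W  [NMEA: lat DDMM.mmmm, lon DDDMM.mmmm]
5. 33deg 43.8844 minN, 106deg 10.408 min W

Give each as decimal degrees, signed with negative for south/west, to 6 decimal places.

1. -19.861667, -100.594578
2. 37.048028, -103.013833
3. -56.891421, 8.552807
4. -56.506650, -93.803986
5. 33.731407, -106.173467

Point 1:
  Lat: 19 + 51/60 + 42/3600 = 19.8616667
  hemisphere S, so the sign is −
  λ: 35′ + 40.48″ = 35.67467′; 100 + 35.67467/60 = 100.5945778
  hemisphere W, so the sign is −
Point 2:
  Latitude: 37 + 2/60 + 52.9/3600 = 37.0480278
  N ⇒ keep positive
  Longitude: 103° + 0/60 + 49.8/3600 = 103 + 0.000000 + 0.013833 = 103.0138333
  W → negative
Point 3:
  Lat: split at 2 digits → 56° and 53.48526′; 56 + 53.48526/60 = 56.8914210
  S ⇒ negate
  Lon: split at 3 digits → 008° and 33.1684′; 8 + 33.1684/60 = 8.5528067
  E → positive
Point 4:
  φ: degrees = first 2 digits = 56, minutes = 30.399; 56 + 30.399/60 = 56.5066500
  hemisphere S, so the sign is −
  Lon: degrees = first 3 digits = 93, minutes = 48.23913; 93 + 48.23913/60 = 93.8039855
  W ⇒ negate
Point 5:
  Latitude: 43.8844′ = 0.731407°; total 33.7314067
  N → positive
  Longitude: 10.408′ = 0.173467°; total 106.1734667
  hemisphere W, so the sign is −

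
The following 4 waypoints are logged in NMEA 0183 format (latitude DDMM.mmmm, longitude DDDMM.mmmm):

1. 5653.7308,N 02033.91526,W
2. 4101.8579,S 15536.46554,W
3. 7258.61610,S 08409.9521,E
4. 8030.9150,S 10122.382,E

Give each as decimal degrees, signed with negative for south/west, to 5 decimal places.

Point 1:
  Latitude: degrees = first 2 digits = 56, minutes = 53.7308; 56 + 53.7308/60 = 56.895513
  N ⇒ keep positive
  Longitude: degrees = first 3 digits = 20, minutes = 33.91526; 20 + 33.91526/60 = 20.565254
  W ⇒ negate
Point 2:
  Latitude: split at 2 digits → 41° and 1.8579′; 41 + 1.8579/60 = 41.030965
  S ⇒ negate
  Longitude: degrees = first 3 digits = 155, minutes = 36.46554; 155 + 36.46554/60 = 155.607759
  hemisphere W, so the sign is −
Point 3:
  Lat: split at 2 digits → 72° and 58.6161′; 72 + 58.6161/60 = 72.976935
  S ⇒ negate
  Longitude: split at 3 digits → 084° and 9.9521′; 84 + 9.9521/60 = 84.165868
  E → positive
Point 4:
  φ: split at 2 digits → 80° and 30.915′; 80 + 30.915/60 = 80.515250
  S → negative
  Longitude: split at 3 digits → 101° and 22.382′; 101 + 22.382/60 = 101.373033
  E ⇒ keep positive

1. 56.89551, -20.56525
2. -41.03097, -155.60776
3. -72.97694, 84.16587
4. -80.51525, 101.37303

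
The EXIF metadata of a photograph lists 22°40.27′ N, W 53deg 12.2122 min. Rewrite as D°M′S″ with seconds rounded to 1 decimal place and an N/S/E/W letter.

22°40′16.2″ N, 53°12′12.7″ W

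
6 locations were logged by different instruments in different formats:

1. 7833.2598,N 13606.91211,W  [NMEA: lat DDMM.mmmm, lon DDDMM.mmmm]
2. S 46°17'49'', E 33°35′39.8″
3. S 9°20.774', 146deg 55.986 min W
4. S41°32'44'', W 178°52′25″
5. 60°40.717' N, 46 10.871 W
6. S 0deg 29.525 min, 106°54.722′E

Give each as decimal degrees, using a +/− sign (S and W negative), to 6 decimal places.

Point 1:
  φ: degrees = first 2 digits = 78, minutes = 33.2598; 78 + 33.2598/60 = 78.5543300
  N → positive
  Longitude: degrees = first 3 digits = 136, minutes = 6.91211; 136 + 6.91211/60 = 136.1152018
  W → negative
Point 2:
  φ: 46 + 17/60 + 49/3600 = 46.2969444
  S → negative
  Lon: 33° + 35/60 + 39.8/3600 = 33 + 0.583333 + 0.011056 = 33.5943889
  E ⇒ keep positive
Point 3:
  Latitude: 20.774′ = 0.346233°; total 9.3462333
  S ⇒ negate
  λ: 55.986′ = 0.933100°; total 146.9331000
  W ⇒ negate
Point 4:
  Lat: 32′ + 44″ = 32.73333′; 41 + 32.73333/60 = 41.5455556
  S ⇒ negate
  λ: 52′ + 25″ = 52.41667′; 178 + 52.41667/60 = 178.8736111
  W → negative
Point 5:
  φ: 60 + 40.717/60 = 60.6786167
  N ⇒ keep positive
  λ: 46 + 10.871/60 = 46.1811833
  hemisphere W, so the sign is −
Point 6:
  Lat: 29.525′ = 0.492083°; total 0.4920833
  S → negative
  λ: 106 + 54.722/60 = 106.9120333
  E → positive

1. 78.554330, -136.115202
2. -46.296944, 33.594389
3. -9.346233, -146.933100
4. -41.545556, -178.873611
5. 60.678617, -46.181183
6. -0.492083, 106.912033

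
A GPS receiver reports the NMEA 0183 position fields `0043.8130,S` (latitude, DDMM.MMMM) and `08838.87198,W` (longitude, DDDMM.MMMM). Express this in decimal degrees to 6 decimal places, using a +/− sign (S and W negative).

Lat: degrees = first 2 digits = 0, minutes = 43.813; 0 + 43.813/60 = 0.7302167
S ⇒ negate
Lon: split at 3 digits → 088° and 38.87198′; 88 + 38.87198/60 = 88.6478663
W → negative

-0.730217, -88.647866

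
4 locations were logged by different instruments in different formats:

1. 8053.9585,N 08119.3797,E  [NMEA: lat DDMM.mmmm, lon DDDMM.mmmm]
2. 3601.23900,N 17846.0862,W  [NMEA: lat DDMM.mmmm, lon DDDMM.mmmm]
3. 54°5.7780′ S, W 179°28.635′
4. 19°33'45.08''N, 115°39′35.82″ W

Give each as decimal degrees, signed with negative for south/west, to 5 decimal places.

1. 80.89931, 81.32300
2. 36.02065, -178.76810
3. -54.09630, -179.47725
4. 19.56252, -115.65995

Point 1:
  Latitude: degrees = first 2 digits = 80, minutes = 53.9585; 80 + 53.9585/60 = 80.899308
  N ⇒ keep positive
  Longitude: split at 3 digits → 081° and 19.3797′; 81 + 19.3797/60 = 81.322995
  E ⇒ keep positive
Point 2:
  Latitude: degrees = first 2 digits = 36, minutes = 1.239; 36 + 1.239/60 = 36.020650
  N → positive
  Lon: split at 3 digits → 178° and 46.0862′; 178 + 46.0862/60 = 178.768103
  W → negative
Point 3:
  Lat: 54 + 5.778/60 = 54.096300
  S → negative
  λ: 179 + 28.635/60 = 179.477250
  W → negative
Point 4:
  Lat: 19° + 33/60 + 45.08/3600 = 19 + 0.550000 + 0.012522 = 19.562522
  N ⇒ keep positive
  Longitude: 115° + 39/60 + 35.82/3600 = 115 + 0.650000 + 0.009950 = 115.659950
  W → negative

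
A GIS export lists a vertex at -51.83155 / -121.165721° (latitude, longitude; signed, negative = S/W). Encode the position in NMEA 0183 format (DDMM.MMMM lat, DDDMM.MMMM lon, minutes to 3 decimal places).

5149.893,S / 12109.943,W

Latitude is negative → S; |value| = 51.831550
Latitude: fractional part 0.831550 → 49.89300 minutes
Longitude is negative → W; |value| = 121.165721
Lon: minutes = (121.165721 − 121) × 60 = 9.94326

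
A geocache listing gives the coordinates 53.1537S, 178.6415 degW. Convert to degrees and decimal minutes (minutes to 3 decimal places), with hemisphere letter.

53° 9.222′ S, 178° 38.490′ W

Latitude: minutes = (53.153700 − 53) × 60 = 9.22200
Longitude: fractional part 0.641500 → 38.49000 minutes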